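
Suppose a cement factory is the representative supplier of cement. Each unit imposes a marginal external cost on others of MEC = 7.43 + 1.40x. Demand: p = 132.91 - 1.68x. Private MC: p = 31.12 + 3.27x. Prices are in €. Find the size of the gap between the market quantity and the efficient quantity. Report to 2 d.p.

Market equilibrium (private): 31.12 + 3.27x = 132.91 - 1.68x → x_m = 20.5636.
Social marginal cost = private MC + MEC = 38.55 + 4.67x.
Set SMC = demand: 38.55 + 4.67x = 132.91 - 1.68x → x* = 14.8598.
Gap = |20.5636 − 14.8598| = 5.7038.

5.70 units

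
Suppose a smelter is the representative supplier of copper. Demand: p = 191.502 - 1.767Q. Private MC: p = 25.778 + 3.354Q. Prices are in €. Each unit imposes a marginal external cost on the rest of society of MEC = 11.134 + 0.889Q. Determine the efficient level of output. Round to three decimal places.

Social marginal cost = private MC + MEC = 36.912 + 4.243Q.
Set SMC = demand: 36.912 + 4.243Q = 191.502 - 1.767Q → Q* = 25.7221.

Q* = 25.722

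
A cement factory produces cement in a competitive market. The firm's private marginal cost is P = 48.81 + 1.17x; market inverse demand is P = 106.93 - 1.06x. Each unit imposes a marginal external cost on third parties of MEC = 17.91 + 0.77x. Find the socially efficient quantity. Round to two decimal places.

Social marginal cost = private MC + MEC = 66.72 + 1.94x.
Set SMC = demand: 66.72 + 1.94x = 106.93 - 1.06x → x* = 13.4033.

x* = 13.40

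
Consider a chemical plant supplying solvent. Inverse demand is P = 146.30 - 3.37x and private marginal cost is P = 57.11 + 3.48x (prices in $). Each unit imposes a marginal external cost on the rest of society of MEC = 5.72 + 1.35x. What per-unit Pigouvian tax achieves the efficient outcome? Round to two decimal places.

tax = $19.46 per unit

Social marginal cost = private MC + MEC = 62.83 + 4.83x.
Set SMC = demand: 62.83 + 4.83x = 146.30 - 3.37x → x* = 10.1793.
The Pigouvian tax equals MEC at x*: 5.72 + 1.35×10.1793 = 19.4621.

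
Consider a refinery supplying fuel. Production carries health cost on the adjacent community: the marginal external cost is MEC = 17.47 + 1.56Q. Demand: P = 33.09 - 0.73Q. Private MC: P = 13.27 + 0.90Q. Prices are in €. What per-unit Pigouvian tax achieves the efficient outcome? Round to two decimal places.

tax = €18.62 per unit

Social marginal cost = private MC + MEC = 30.74 + 2.46Q.
Set SMC = demand: 30.74 + 2.46Q = 33.09 - 0.73Q → Q* = 0.7367.
The Pigouvian tax equals MEC at Q*: 17.47 + 1.56×0.7367 = 18.6193.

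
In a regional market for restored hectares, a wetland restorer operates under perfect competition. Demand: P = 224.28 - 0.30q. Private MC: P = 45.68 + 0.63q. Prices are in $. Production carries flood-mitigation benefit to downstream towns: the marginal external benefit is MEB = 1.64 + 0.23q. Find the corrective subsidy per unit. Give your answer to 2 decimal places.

Social marginal cost = private MC − MEB = 44.04 + 0.40q.
Set SMC = demand: 44.04 + 0.40q = 224.28 - 0.30q → q* = 257.4857.
The Pigouvian subsidy equals MEB at q*: 1.64 + 0.23×257.4857 = 60.8617.

subsidy = $60.86 per unit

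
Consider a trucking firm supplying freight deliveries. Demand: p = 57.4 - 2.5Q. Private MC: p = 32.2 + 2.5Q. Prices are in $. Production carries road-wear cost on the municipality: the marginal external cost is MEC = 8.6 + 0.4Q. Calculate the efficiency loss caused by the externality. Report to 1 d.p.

DWL = $10.4

Market equilibrium (private): 32.2 + 2.5Q = 57.4 - 2.5Q → Q_m = 5.0400.
Social marginal cost = private MC + MEC = 40.8 + 2.9Q.
Set SMC = demand: 40.8 + 2.9Q = 57.4 - 2.5Q → Q* = 3.0741.
The welfare-loss triangle has base |Q_m − Q*| and height MEC(Q_m) (the vertical gap between SMC and demand is zero at Q* and MEC at Q_m).
DWL = ½ × 1.9659 × 10.6160 = 10.4350.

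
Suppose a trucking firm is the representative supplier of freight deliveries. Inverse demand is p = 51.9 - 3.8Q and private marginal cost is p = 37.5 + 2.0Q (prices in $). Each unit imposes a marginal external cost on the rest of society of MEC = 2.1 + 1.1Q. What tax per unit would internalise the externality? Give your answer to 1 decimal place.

tax = $4.1 per unit

Social marginal cost = private MC + MEC = 39.6 + 3.1Q.
Set SMC = demand: 39.6 + 3.1Q = 51.9 - 3.8Q → Q* = 1.7826.
The Pigouvian tax equals MEC at Q*: 2.1 + 1.1×1.7826 = 4.0609.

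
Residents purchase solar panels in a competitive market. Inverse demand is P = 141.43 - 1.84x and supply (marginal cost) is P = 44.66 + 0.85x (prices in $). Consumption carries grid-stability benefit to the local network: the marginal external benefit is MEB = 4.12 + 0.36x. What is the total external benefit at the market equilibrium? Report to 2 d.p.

$381.16

Market equilibrium (private): 44.66 + 0.85x = 141.43 - 1.84x → x_m = 35.9740.
Total external benefit = ∫₀^{x_m} (4.12 + 0.36x) dx = 4.12×35.9740 + ½×0.36×35.9740² = 381.1560.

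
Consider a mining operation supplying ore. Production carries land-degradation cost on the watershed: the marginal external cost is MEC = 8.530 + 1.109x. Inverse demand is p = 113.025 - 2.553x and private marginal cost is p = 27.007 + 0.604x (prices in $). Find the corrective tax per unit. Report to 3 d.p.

tax = $28.674 per unit

Social marginal cost = private MC + MEC = 35.537 + 1.713x.
Set SMC = demand: 35.537 + 1.713x = 113.025 - 2.553x → x* = 18.1641.
The Pigouvian tax equals MEC at x*: 8.530 + 1.109×18.1641 = 28.6740.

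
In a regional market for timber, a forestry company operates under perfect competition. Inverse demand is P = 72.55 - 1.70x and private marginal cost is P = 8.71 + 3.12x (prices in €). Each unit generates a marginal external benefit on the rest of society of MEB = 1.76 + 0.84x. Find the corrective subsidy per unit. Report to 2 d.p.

subsidy = €15.61 per unit

Social marginal cost = private MC − MEB = 6.95 + 2.28x.
Set SMC = demand: 6.95 + 2.28x = 72.55 - 1.70x → x* = 16.4824.
The Pigouvian subsidy equals MEB at x*: 1.76 + 0.84×16.4824 = 15.6052.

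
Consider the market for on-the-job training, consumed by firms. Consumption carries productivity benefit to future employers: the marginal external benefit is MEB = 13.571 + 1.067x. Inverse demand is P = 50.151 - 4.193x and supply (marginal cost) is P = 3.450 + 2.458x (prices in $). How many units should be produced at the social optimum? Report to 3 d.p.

x* = 10.794

Social marginal benefit = demand + MEB = 63.722 - 3.126x.
Set SMB = MC: 63.722 - 3.126x = 3.450 + 2.458x → x* = 10.7937.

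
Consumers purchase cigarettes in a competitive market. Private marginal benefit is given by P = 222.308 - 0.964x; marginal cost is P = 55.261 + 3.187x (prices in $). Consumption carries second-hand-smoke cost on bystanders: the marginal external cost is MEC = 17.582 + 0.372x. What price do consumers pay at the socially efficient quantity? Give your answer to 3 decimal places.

Social marginal benefit = demand − MEC = 204.726 - 1.336x.
Set SMB = MC: 204.726 - 1.336x = 55.261 + 3.187x → x* = 33.0455.
Consumer price on the demand curve at x*: 222.308 − 0.964×33.0455 = 190.4521.

P = $190.452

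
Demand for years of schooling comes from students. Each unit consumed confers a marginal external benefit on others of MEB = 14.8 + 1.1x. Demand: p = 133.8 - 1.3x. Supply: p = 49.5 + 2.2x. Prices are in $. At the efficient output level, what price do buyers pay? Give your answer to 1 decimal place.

Social marginal benefit = demand + MEB = 148.6 - 0.2x.
Set SMB = MC: 148.6 - 0.2x = 49.5 + 2.2x → x* = 41.2917.
Consumer price on the demand curve at x*: 133.8 − 1.3×41.2917 = 80.1208.

P = $80.1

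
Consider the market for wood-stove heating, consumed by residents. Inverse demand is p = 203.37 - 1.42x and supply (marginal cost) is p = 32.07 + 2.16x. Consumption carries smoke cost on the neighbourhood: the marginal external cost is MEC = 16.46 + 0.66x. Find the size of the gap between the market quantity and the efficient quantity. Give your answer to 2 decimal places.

Market equilibrium (private): 32.07 + 2.16x = 203.37 - 1.42x → x_m = 47.8492.
Social marginal benefit = demand − MEC = 186.91 - 2.08x.
Set SMB = MC: 186.91 - 2.08x = 32.07 + 2.16x → x* = 36.5189.
Gap = |47.8492 − 36.5189| = 11.3303.

11.33 units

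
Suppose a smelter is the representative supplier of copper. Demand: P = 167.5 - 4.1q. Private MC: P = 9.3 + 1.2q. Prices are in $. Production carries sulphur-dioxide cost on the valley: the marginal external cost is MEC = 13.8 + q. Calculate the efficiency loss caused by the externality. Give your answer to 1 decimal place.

Market equilibrium (private): 9.3 + 1.2q = 167.5 - 4.1q → q_m = 29.8491.
Social marginal cost = private MC + MEC = 23.1 + 2.2q.
Set SMC = demand: 23.1 + 2.2q = 167.5 - 4.1q → q* = 22.9206.
Height of the DWL triangle at q_m is SMC(q_m) − demand(q_m) = MEC(q_m) = 43.6491.
DWL = ½ × 6.9285 × 43.6491 = 151.2114.

DWL = $151.2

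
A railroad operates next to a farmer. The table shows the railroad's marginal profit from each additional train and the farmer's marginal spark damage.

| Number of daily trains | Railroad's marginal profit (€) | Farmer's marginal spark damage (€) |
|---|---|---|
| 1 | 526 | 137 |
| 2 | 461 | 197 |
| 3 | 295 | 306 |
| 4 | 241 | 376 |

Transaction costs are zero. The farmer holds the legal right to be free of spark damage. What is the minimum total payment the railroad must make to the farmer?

Efficient level: marginal profit ≥ marginal spark damage through level 2, so k* = 2.
With the farmer holding the right, the railroad must at least compensate total damage at k*: 137 + 197 = 334.

€334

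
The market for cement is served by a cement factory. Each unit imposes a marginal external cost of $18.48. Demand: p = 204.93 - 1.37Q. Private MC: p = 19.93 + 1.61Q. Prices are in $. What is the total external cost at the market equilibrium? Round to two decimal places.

$1147.25

Market equilibrium (private): 19.93 + 1.61Q = 204.93 - 1.37Q → Q_m = 62.0805.
Total external cost = MEC × Q_m = 18.48 × 62.0805 = 1147.2476.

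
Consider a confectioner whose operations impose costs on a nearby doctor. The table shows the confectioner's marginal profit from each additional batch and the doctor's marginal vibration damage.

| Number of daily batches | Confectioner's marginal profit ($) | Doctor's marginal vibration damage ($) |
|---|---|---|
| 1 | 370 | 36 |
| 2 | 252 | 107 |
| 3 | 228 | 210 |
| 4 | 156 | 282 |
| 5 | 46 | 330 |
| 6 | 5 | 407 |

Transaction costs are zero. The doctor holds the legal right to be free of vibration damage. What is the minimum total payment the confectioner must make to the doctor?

Efficient level: marginal profit ≥ marginal vibration damage through level 3, so k* = 3.
With the doctor holding the right, the confectioner must at least compensate total damage at k*: 36 + 107 + 210 = 353.

$353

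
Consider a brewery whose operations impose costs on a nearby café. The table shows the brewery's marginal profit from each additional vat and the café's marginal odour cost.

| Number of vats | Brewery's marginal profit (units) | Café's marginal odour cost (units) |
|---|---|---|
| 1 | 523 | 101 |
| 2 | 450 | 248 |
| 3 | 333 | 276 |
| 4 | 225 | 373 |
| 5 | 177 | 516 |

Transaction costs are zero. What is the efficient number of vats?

3

Bargaining reaches the level where marginal profit last exceeds marginal odour cost.
That holds through level 3 (333 ≥ 276) but not at 4 (225 < 373).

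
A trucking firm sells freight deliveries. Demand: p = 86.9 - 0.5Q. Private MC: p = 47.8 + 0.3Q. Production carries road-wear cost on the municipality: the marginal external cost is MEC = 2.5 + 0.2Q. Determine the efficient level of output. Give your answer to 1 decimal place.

Q* = 36.6

Social marginal cost = private MC + MEC = 50.3 + 0.5Q.
Set SMC = demand: 50.3 + 0.5Q = 86.9 - 0.5Q → Q* = 36.6000.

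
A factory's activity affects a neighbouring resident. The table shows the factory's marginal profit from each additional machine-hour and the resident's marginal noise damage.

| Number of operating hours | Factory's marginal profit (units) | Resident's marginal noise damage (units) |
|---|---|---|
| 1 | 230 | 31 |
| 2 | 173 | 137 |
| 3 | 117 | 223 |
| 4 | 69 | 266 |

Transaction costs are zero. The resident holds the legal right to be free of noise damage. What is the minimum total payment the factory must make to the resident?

Efficient level: marginal profit ≥ marginal noise damage through level 2, so k* = 2.
With the resident holding the right, the factory must at least compensate total damage at k*: 31 + 137 = 168.

168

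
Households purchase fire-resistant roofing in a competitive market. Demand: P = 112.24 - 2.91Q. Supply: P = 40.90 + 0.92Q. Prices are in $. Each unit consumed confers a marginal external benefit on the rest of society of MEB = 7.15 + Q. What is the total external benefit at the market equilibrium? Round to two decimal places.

$306.66

Market equilibrium (private): 40.90 + 0.92Q = 112.24 - 2.91Q → Q_m = 18.6266.
Total external benefit = ∫₀^{Q_m} (7.15 + 1.00Q) dQ = 7.15×18.6266 + ½×1.00×18.6266² = 306.6553.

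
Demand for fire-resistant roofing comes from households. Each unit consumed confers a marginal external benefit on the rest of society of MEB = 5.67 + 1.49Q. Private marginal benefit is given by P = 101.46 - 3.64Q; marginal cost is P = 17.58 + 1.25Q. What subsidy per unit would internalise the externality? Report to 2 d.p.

subsidy = 44.91 per unit

Social marginal benefit = demand + MEB = 107.13 - 2.15Q.
Set SMB = MC: 107.13 - 2.15Q = 17.58 + 1.25Q → Q* = 26.3382.
The Pigouvian subsidy equals MEB at Q*: 5.67 + 1.49×26.3382 = 44.9139.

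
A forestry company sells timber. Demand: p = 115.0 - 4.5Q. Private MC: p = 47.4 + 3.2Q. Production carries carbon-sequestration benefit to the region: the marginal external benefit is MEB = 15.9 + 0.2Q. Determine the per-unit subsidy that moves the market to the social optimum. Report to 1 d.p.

subsidy = 18.1 per unit

Social marginal cost = private MC − MEB = 31.5 + 3.0Q.
Set SMC = demand: 31.5 + 3.0Q = 115.0 - 4.5Q → Q* = 11.1333.
The Pigouvian subsidy equals MEB at Q*: 15.9 + 0.2×11.1333 = 18.1267.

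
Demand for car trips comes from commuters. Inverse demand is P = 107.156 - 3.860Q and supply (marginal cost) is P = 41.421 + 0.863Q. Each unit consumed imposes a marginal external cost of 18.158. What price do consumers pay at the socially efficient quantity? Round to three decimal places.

Social marginal benefit = demand − MEC = 88.998 - 3.860Q.
Set SMB = MC: 88.998 - 3.860Q = 41.421 + 0.863Q → Q* = 10.0735.
Consumer price on the demand curve at Q*: 107.156 − 3.860×10.0735 = 68.2723.

P = 68.272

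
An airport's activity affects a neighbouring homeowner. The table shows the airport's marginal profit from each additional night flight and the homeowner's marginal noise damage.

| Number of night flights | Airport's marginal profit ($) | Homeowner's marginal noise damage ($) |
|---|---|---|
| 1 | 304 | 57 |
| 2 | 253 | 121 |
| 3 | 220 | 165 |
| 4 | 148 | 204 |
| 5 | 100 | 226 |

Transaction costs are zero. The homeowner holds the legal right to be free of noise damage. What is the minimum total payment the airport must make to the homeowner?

$343

Efficient level: marginal profit ≥ marginal noise damage through level 3, so k* = 3.
With the homeowner holding the right, the airport must at least compensate total damage at k*: 57 + 121 + 165 = 343.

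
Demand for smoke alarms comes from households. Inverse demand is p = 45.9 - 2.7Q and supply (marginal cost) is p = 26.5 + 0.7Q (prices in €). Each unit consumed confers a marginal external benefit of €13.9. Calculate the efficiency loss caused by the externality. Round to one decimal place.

DWL = €28.4

Market equilibrium (private): 26.5 + 0.7Q = 45.9 - 2.7Q → Q_m = 5.7059.
Social marginal benefit = demand + MEB = 59.8 - 2.7Q.
Set SMB = MC: 59.8 - 2.7Q = 26.5 + 0.7Q → Q* = 9.7941.
Between Q* and Q_m the wedge SMB − MC runs linearly from 0 to MEB(Q_m), so the loss is a triangle.
DWL = ½ × 4.0882 × 13.9000 = 28.4130.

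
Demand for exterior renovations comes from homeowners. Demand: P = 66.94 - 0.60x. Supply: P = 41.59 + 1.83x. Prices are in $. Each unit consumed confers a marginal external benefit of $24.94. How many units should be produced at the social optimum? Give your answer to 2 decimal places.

Social marginal benefit = demand + MEB = 91.88 - 0.60x.
Set SMB = MC: 91.88 - 0.60x = 41.59 + 1.83x → x* = 20.6955.

x* = 20.70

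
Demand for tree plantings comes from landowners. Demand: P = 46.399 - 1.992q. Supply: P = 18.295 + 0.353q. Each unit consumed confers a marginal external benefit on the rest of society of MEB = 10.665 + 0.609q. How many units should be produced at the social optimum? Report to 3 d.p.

q* = 22.332

Social marginal benefit = demand + MEB = 57.064 - 1.383q.
Set SMB = MC: 57.064 - 1.383q = 18.295 + 0.353q → q* = 22.3324.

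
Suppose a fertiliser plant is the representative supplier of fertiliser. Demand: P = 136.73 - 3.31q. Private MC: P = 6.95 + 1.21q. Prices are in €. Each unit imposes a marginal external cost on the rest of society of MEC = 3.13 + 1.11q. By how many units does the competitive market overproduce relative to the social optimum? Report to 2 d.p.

Market equilibrium (private): 6.95 + 1.21q = 136.73 - 3.31q → q_m = 28.7124.
Social marginal cost = private MC + MEC = 10.08 + 2.32q.
Set SMC = demand: 10.08 + 2.32q = 136.73 - 3.31q → q* = 22.4956.
Gap = |28.7124 − 22.4956| = 6.2168.

6.22 units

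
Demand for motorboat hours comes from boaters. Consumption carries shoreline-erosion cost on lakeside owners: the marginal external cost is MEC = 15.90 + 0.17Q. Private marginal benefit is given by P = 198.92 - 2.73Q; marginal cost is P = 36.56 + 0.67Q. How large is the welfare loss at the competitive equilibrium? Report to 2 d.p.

Market equilibrium (private): 36.56 + 0.67Q = 198.92 - 2.73Q → Q_m = 47.7529.
Social marginal benefit = demand − MEC = 183.02 - 2.90Q.
Set SMB = MC: 183.02 - 2.90Q = 36.56 + 0.67Q → Q* = 41.0252.
Between Q* and Q_m the wedge MC − SMB runs linearly from 0 to MEC(Q_m), so the loss is a triangle.
DWL = ½ × 6.7277 × 24.0180 = 80.7929.

DWL = 80.79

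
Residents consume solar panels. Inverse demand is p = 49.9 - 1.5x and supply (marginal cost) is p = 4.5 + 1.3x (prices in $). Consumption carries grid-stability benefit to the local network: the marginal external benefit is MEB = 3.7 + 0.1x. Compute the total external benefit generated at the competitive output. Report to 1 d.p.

Market equilibrium (private): 4.5 + 1.3x = 49.9 - 1.5x → x_m = 16.2143.
Total external benefit = ∫₀^{x_m} (3.7 + 0.1x) dx = 3.7×16.2143 + ½×0.1×16.2143² = 73.1381.

$73.1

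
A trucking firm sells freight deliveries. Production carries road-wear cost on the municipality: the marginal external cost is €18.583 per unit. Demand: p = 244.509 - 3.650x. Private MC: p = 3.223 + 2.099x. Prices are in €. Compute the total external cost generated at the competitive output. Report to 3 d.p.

€779.930

Market equilibrium (private): 3.223 + 2.099x = 244.509 - 3.650x → x_m = 41.9701.
Total external cost = MEC × x_m = 18.583 × 41.9701 = 779.9304.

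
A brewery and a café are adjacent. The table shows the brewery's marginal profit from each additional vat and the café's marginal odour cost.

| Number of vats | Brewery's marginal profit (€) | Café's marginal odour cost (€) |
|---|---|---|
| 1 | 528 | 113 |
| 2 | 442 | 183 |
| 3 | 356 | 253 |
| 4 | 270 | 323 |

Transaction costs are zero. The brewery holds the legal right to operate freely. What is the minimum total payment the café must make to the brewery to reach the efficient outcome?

Left alone the brewery would choose level 4 (marginal profit stays positive).
Efficient level: k* = 3 (marginal profit ≥ marginal odour cost through 3).
The café must at least cover the brewery's forgone profit from cutting 4→3: 270 = 270.

€270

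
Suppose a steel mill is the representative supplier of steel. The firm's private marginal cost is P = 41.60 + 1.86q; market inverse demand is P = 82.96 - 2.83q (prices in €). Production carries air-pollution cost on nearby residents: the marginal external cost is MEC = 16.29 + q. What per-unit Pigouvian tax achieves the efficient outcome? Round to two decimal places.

tax = €20.70 per unit

Social marginal cost = private MC + MEC = 57.89 + 2.86q.
Set SMC = demand: 57.89 + 2.86q = 82.96 - 2.83q → q* = 4.4060.
The Pigouvian tax equals MEC at q*: 16.29 + 1.00×4.4060 = 20.6960.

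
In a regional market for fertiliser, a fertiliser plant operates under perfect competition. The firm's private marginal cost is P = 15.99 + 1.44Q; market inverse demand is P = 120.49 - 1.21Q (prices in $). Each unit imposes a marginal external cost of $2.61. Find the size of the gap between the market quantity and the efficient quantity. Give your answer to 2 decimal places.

Market equilibrium (private): 15.99 + 1.44Q = 120.49 - 1.21Q → Q_m = 39.4340.
Social marginal cost = private MC + MEC = 18.60 + 1.44Q.
Set SMC = demand: 18.60 + 1.44Q = 120.49 - 1.21Q → Q* = 38.4491.
Gap = |39.4340 − 38.4491| = 0.9849.

0.98 units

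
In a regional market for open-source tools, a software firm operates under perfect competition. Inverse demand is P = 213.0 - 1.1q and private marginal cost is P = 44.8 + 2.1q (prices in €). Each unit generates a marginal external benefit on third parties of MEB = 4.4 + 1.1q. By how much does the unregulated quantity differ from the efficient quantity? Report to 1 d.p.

29.6 units

Market equilibrium (private): 44.8 + 2.1q = 213.0 - 1.1q → q_m = 52.5625.
Social marginal cost = private MC − MEB = 40.4 + q.
Set SMC = demand: 40.4 + q = 213.0 - 1.1q → q* = 82.1905.
Gap = |52.5625 − 82.1905| = 29.6280.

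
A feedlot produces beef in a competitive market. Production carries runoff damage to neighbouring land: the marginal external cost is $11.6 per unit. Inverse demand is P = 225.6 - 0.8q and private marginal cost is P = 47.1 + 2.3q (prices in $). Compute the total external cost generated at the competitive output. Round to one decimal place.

Market equilibrium (private): 47.1 + 2.3q = 225.6 - 0.8q → q_m = 57.5806.
Total external cost = MEC × q_m = 11.6 × 57.5806 = 667.9350.

$667.9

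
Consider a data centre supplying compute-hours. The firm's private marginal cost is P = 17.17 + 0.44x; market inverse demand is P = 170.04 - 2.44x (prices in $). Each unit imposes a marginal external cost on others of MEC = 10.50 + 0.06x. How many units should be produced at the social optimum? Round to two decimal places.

x* = 48.43

Social marginal cost = private MC + MEC = 27.67 + 0.50x.
Set SMC = demand: 27.67 + 0.50x = 170.04 - 2.44x → x* = 48.4252.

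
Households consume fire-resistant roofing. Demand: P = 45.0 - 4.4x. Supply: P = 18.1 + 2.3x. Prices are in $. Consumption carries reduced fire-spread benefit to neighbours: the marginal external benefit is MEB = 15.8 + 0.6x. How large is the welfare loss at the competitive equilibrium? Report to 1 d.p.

DWL = $27.2

Market equilibrium (private): 18.1 + 2.3x = 45.0 - 4.4x → x_m = 4.0149.
Social marginal benefit = demand + MEB = 60.8 - 3.8x.
Set SMB = MC: 60.8 - 3.8x = 18.1 + 2.3x → x* = 7.0000.
Between x* and x_m the wedge SMB − MC runs linearly from 0 to MEB(x_m), so the loss is a triangle.
DWL = ½ × 2.9851 × 18.2090 = 27.1778.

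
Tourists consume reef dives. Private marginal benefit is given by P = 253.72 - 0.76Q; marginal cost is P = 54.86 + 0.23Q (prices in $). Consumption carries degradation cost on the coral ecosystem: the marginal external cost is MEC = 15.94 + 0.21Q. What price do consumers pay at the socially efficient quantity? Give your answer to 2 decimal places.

Social marginal benefit = demand − MEC = 237.78 - 0.97Q.
Set SMB = MC: 237.78 - 0.97Q = 54.86 + 0.23Q → Q* = 152.4333.
Consumer price on the demand curve at Q*: 253.72 − 0.76×152.4333 = 137.8707.

P = $137.87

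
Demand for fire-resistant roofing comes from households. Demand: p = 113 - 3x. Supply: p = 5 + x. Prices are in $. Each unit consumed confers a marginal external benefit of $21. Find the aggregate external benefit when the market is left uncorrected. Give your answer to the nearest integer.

Market equilibrium (private): 5 + x = 113 - 3x → x_m = 27.0000.
Total external benefit = MEB × x_m = 21 × 27.0000 = 567.0000.

$567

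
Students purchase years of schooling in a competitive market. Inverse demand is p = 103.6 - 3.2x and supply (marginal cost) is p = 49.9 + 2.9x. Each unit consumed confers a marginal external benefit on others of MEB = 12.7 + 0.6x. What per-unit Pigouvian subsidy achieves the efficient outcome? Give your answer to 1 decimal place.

subsidy = 19.9 per unit

Social marginal benefit = demand + MEB = 116.3 - 2.6x.
Set SMB = MC: 116.3 - 2.6x = 49.9 + 2.9x → x* = 12.0727.
The Pigouvian subsidy equals MEB at x*: 12.7 + 0.6×12.0727 = 19.9436.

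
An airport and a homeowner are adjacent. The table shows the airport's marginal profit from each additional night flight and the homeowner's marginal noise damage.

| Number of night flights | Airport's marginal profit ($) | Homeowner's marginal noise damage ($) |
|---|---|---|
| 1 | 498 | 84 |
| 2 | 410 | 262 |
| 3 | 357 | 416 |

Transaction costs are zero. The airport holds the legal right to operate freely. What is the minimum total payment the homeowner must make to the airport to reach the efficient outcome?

Left alone the airport would choose level 3 (marginal profit stays positive).
Efficient level: k* = 2 (marginal profit ≥ marginal noise damage through 2).
The homeowner must at least cover the airport's forgone profit from cutting 3→2: 357 = 357.

$357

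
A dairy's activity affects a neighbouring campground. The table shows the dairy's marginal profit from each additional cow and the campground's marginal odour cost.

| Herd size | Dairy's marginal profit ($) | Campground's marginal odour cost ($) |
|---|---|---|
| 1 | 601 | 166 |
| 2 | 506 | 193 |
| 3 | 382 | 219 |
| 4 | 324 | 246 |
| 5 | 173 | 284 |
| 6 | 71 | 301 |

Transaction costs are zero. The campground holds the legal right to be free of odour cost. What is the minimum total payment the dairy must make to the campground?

Efficient level: marginal profit ≥ marginal odour cost through level 4, so k* = 4.
With the campground holding the right, the dairy must at least compensate total damage at k*: 166 + 193 + 219 + 246 = 824.

$824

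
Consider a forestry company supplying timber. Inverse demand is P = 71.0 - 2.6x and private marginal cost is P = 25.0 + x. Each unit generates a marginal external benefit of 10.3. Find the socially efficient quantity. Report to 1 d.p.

x* = 15.6

Social marginal cost = private MC − MEB = 14.7 + x.
Set SMC = demand: 14.7 + x = 71.0 - 2.6x → x* = 15.6389.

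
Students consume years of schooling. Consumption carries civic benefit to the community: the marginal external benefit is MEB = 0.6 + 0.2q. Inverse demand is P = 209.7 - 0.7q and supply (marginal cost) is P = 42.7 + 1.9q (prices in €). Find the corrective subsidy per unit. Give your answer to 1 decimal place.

Social marginal benefit = demand + MEB = 210.3 - 0.5q.
Set SMB = MC: 210.3 - 0.5q = 42.7 + 1.9q → q* = 69.8333.
The Pigouvian subsidy equals MEB at q*: 0.6 + 0.2×69.8333 = 14.5667.

subsidy = €14.6 per unit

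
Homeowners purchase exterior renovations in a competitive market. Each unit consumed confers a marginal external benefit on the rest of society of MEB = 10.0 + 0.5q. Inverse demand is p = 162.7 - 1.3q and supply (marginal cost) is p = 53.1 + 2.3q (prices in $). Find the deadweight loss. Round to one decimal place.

Market equilibrium (private): 53.1 + 2.3q = 162.7 - 1.3q → q_m = 30.4444.
Social marginal benefit = demand + MEB = 172.7 - 0.8q.
Set SMB = MC: 172.7 - 0.8q = 53.1 + 2.3q → q* = 38.5806.
Between q* and q_m the wedge SMB − MC runs linearly from 0 to MEB(q_m), so the loss is a triangle.
DWL = ½ × 8.1362 × 25.2222 = 102.6064.

DWL = $102.6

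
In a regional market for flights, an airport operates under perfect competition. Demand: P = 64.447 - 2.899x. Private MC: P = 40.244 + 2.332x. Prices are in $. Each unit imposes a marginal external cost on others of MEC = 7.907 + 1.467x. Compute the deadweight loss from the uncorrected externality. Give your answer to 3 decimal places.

Market equilibrium (private): 40.244 + 2.332x = 64.447 - 2.899x → x_m = 4.6268.
Social marginal cost = private MC + MEC = 48.151 + 3.799x.
Set SMC = demand: 48.151 + 3.799x = 64.447 - 2.899x → x* = 2.4330.
The welfare-loss triangle has base |x_m − x*| and height MEC(x_m) (the vertical gap between SMC and demand is zero at x* and MEC at x_m).
DWL = ½ × 2.1938 × 14.6946 = 16.1185.

DWL = $16.119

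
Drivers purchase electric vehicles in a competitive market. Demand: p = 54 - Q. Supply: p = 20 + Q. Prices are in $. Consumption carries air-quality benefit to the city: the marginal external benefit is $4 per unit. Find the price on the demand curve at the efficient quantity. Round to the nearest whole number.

P = $35

Social marginal benefit = demand + MEB = 58 - Q.
Set SMB = MC: 58 - Q = 20 + Q → Q* = 19.0000.
Consumer price on the demand curve at Q*: 54 − 1×19.0000 = 35.0000.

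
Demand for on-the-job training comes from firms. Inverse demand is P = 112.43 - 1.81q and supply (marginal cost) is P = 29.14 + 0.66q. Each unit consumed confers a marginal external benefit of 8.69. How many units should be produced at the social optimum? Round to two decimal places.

Social marginal benefit = demand + MEB = 121.12 - 1.81q.
Set SMB = MC: 121.12 - 1.81q = 29.14 + 0.66q → q* = 37.2389.

q* = 37.24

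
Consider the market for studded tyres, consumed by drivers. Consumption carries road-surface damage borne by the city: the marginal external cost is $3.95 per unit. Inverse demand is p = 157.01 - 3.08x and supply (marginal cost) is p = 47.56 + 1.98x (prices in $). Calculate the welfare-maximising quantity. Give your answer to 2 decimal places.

Social marginal benefit = demand − MEC = 153.06 - 3.08x.
Set SMB = MC: 153.06 - 3.08x = 47.56 + 1.98x → x* = 20.8498.

x* = 20.85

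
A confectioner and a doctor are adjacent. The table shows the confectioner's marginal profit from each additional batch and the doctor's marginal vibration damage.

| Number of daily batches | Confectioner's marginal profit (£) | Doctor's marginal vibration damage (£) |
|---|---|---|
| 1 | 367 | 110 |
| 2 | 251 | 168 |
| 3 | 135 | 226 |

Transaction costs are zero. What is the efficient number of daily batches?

2

Bargaining reaches the level where marginal profit last exceeds marginal vibration damage.
That holds through level 2 (251 ≥ 168) but not at 3 (135 < 226).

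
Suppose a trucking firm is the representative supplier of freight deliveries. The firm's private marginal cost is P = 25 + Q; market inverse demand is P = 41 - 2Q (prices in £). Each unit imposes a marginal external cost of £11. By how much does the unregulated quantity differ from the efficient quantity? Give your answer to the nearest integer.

4 units

Market equilibrium (private): 25 + Q = 41 - 2Q → Q_m = 5.3333.
Social marginal cost = private MC + MEC = 36 + Q.
Set SMC = demand: 36 + Q = 41 - 2Q → Q* = 1.6667.
Gap = |5.3333 − 1.6667| = 3.6666.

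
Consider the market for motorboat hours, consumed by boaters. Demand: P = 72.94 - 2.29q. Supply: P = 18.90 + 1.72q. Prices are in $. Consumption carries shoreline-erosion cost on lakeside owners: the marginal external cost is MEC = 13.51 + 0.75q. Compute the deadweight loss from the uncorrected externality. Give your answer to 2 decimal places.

Market equilibrium (private): 18.90 + 1.72q = 72.94 - 2.29q → q_m = 13.4763.
Social marginal benefit = demand − MEC = 59.43 - 3.04q.
Set SMB = MC: 59.43 - 3.04q = 18.90 + 1.72q → q* = 8.5147.
Height of the DWL triangle at q_m is MC(q_m) − SMB(q_m) = MEC(q_m) = 23.6172.
DWL = ½ × 4.9616 × 23.6172 = 58.5895.

DWL = $58.59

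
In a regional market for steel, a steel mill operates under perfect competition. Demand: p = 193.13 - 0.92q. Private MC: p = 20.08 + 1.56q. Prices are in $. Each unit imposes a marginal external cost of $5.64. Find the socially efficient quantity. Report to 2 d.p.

Social marginal cost = private MC + MEC = 25.72 + 1.56q.
Set SMC = demand: 25.72 + 1.56q = 193.13 - 0.92q → q* = 67.5040.

q* = 67.50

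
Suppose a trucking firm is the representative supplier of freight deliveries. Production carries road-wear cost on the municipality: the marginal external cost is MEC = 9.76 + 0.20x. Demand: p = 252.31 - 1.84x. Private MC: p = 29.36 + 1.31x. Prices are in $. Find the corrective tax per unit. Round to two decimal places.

tax = $22.49 per unit

Social marginal cost = private MC + MEC = 39.12 + 1.51x.
Set SMC = demand: 39.12 + 1.51x = 252.31 - 1.84x → x* = 63.6388.
The Pigouvian tax equals MEC at x*: 9.76 + 0.20×63.6388 = 22.4878.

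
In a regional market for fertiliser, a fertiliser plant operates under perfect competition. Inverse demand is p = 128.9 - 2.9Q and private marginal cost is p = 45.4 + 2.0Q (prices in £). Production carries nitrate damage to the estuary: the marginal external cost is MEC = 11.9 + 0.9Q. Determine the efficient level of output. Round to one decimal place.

Q* = 12.3

Social marginal cost = private MC + MEC = 57.3 + 2.9Q.
Set SMC = demand: 57.3 + 2.9Q = 128.9 - 2.9Q → Q* = 12.3448.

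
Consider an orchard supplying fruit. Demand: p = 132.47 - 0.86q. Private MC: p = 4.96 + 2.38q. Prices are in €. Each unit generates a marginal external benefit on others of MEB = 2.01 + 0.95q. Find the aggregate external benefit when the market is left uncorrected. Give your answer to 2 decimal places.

Market equilibrium (private): 4.96 + 2.38q = 132.47 - 0.86q → q_m = 39.3549.
Total external benefit = ∫₀^{q_m} (2.01 + 0.95q) dq = 2.01×39.3549 + ½×0.95×39.3549² = 814.7872.

€814.79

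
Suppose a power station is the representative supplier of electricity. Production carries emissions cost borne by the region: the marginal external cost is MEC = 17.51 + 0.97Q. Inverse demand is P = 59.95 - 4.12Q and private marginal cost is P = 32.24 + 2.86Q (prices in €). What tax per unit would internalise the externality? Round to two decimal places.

Social marginal cost = private MC + MEC = 49.75 + 3.83Q.
Set SMC = demand: 49.75 + 3.83Q = 59.95 - 4.12Q → Q* = 1.2830.
The Pigouvian tax equals MEC at Q*: 17.51 + 0.97×1.2830 = 18.7545.

tax = €18.75 per unit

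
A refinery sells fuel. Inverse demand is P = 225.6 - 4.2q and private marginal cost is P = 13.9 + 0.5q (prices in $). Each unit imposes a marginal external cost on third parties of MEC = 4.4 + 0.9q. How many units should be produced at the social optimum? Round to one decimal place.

Social marginal cost = private MC + MEC = 18.3 + 1.4q.
Set SMC = demand: 18.3 + 1.4q = 225.6 - 4.2q → q* = 37.0179.

q* = 37.0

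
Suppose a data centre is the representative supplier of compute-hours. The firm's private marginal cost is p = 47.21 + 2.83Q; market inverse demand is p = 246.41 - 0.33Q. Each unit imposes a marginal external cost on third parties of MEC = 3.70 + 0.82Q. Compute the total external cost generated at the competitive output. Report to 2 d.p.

1862.49

Market equilibrium (private): 47.21 + 2.83Q = 246.41 - 0.33Q → Q_m = 63.0380.
Total external cost = ∫₀^{Q_m} (3.70 + 0.82Q) dQ = 3.70×63.0380 + ½×0.82×63.0380² = 1862.4943.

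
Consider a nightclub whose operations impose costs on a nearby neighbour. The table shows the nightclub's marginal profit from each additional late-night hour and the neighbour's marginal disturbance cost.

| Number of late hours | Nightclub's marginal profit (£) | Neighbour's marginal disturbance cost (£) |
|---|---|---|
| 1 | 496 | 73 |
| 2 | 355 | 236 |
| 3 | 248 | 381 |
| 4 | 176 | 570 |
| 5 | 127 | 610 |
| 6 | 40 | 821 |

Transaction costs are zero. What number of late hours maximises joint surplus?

2

Bargaining reaches the level where marginal profit last exceeds marginal disturbance cost.
That holds through level 2 (355 ≥ 236) but not at 3 (248 < 381).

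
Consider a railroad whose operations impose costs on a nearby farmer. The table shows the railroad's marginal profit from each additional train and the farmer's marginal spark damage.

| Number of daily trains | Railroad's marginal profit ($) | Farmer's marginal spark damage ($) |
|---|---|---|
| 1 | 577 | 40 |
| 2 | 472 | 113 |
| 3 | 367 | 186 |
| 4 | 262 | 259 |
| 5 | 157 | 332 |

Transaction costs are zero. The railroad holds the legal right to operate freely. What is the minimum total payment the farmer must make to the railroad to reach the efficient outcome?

$157

Left alone the railroad would choose level 5 (marginal profit stays positive).
Efficient level: k* = 4 (marginal profit ≥ marginal spark damage through 4).
The farmer must at least cover the railroad's forgone profit from cutting 5→4: 157 = 157.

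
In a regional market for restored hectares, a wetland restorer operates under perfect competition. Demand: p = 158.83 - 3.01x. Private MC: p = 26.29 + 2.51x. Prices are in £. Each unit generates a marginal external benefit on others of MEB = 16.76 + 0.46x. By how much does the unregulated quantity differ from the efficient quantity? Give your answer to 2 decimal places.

5.50 units

Market equilibrium (private): 26.29 + 2.51x = 158.83 - 3.01x → x_m = 24.0109.
Social marginal cost = private MC − MEB = 9.53 + 2.05x.
Set SMC = demand: 9.53 + 2.05x = 158.83 - 3.01x → x* = 29.5059.
Gap = |24.0109 − 29.5059| = 5.4950.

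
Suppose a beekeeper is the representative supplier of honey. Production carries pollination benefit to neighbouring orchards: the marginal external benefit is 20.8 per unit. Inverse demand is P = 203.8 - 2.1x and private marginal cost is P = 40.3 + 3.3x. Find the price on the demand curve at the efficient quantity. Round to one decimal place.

P = 132.1

Social marginal cost = private MC − MEB = 19.5 + 3.3x.
Set SMC = demand: 19.5 + 3.3x = 203.8 - 2.1x → x* = 34.1296.
Consumer price on the demand curve at x*: 203.8 − 2.1×34.1296 = 132.1278.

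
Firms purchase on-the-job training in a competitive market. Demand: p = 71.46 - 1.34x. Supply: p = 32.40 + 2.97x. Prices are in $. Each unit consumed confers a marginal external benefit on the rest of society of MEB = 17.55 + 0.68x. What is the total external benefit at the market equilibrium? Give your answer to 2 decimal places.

Market equilibrium (private): 32.40 + 2.97x = 71.46 - 1.34x → x_m = 9.0626.
Total external benefit = ∫₀^{x_m} (17.55 + 0.68x) dx = 17.55×9.0626 + ½×0.68×9.0626² = 186.9731.

$186.97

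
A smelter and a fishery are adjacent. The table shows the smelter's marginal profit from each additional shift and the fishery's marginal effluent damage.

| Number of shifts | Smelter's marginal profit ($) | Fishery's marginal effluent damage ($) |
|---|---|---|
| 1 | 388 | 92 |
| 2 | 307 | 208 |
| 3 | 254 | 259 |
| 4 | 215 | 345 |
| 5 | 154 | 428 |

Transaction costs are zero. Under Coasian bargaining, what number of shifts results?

Bargaining reaches the level where marginal profit last exceeds marginal effluent damage.
That holds through level 2 (307 ≥ 208) but not at 3 (254 < 259).

2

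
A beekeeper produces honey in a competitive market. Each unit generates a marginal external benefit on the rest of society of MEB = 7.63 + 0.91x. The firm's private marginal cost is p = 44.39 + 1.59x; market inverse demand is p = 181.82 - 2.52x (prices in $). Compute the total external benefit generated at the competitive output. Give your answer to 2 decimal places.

$763.87

Market equilibrium (private): 44.39 + 1.59x = 181.82 - 2.52x → x_m = 33.4380.
Total external benefit = ∫₀^{x_m} (7.63 + 0.91x) dx = 7.63×33.4380 + ½×0.91×33.4380² = 763.8674.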